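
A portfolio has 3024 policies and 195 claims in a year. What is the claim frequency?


frequency = claims / policies
= 195 / 3024
= 0.0645


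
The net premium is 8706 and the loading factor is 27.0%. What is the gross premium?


Gross = net * (1 + loading)
= 8706 * (1 + 0.27)
= 8706 * 1.27
= 11056.62


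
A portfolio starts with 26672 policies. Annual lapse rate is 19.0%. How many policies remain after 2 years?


remaining = initial * (1 - lapse)^years
= 26672 * (1 - 0.19)^2
= 26672 * 0.6561
= 17499.4992


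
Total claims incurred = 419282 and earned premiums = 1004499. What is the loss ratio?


Loss ratio = claims / premiums
= 419282 / 1004499
= 0.4174


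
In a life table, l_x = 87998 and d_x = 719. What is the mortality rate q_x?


q_x = d_x / l_x
= 719 / 87998
= 0.0082


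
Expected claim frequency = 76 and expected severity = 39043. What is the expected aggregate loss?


E[S] = E[N] * E[X]
= 76 * 39043
= 2.9673e+06


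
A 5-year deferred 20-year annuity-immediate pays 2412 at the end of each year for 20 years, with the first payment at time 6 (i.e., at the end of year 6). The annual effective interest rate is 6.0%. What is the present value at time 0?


PV at time 5 of the 20-year annuity-immediate:
a_n = 2412 * (1-(1+0.06)^(-20))/0.06 = 27665.45
Discount back 5 years to time 0:
PV = 27665.45 * (1+0.06)^(-5)
= 27665.45 * 0.747258
= 20673.2336


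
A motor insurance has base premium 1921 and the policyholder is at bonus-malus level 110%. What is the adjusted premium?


adjusted = base * BM_level / 100
= 1921 * 110 / 100
= 1921 * 1.1
= 2113.1


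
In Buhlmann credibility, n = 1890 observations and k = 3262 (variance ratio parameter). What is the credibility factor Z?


Z = n / (n + k)
= 1890 / (1890 + 3262)
= 1890 / 5152
= 0.3668


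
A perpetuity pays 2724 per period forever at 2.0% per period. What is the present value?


PV = PMT / i
= 2724 / 0.02
= 136200.0


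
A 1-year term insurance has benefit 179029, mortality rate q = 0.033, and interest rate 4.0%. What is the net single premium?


NSP = benefit * q * v
v = 1/(1+i) = 0.961538
NSP = 179029 * 0.033 * 0.961538
= 5680.7279


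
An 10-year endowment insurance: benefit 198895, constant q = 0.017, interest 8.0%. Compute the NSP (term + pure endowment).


Term component = 21256.0148
Pure endowment = 10_p_x * v^10 * benefit = 0.842433 * 0.463193 * 198895 = 77610.6801
NSP = 98866.6949


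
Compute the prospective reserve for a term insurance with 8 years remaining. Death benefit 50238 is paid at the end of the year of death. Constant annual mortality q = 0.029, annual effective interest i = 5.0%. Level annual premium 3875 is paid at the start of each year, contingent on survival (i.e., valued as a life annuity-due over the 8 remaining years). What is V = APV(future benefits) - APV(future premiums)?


v = 1/(1+i) = 0.952381
APV(future benefits) per unit = sum_{k=0}^{7} k_p_x * q * v^(k+1) = 0.170748
APV(future benefits) = 50238 * 0.170748 = 8578.033
Life annuity-due factor ä_{x:8} = sum_{k=0}^{7} k_p_x * v^k = 6.182252
APV(future premiums) = 3875 * 6.182252 = 23956.2247
V = 8578.033 - 23956.2247
= -15378.1917


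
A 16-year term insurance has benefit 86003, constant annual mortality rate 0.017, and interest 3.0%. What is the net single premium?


NSP = benefit * sum_{k=0}^{n-1} k_p_x * q * v^(k+1)
With constant q=0.017, v=0.970874
Sum = 0.190381
NSP = 86003 * 0.190381
= 16373.309


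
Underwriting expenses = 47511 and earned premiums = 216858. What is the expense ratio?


Expense ratio = expenses / premiums
= 47511 / 216858
= 0.2191


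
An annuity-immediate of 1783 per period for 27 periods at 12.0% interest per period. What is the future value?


FV = PMT * ((1+i)^n - 1) / i
= 1783 * ((1.12)^27 - 1) / 0.12
= 1783 * (21.324881 - 1) / 0.12
= 301993.8538


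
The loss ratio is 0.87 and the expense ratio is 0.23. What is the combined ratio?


Combined ratio = loss ratio + expense ratio
= 0.87 + 0.23
= 1.1


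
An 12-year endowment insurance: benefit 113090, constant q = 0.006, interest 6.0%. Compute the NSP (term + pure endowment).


Term component = 5527.5815
Pure endowment = 12_p_x * v^12 * benefit = 0.930329 * 0.496969 * 113090 = 52286.6038
NSP = 57814.1853


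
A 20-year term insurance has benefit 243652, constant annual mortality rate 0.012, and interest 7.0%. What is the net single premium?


NSP = benefit * sum_{k=0}^{n-1} k_p_x * q * v^(k+1)
With constant q=0.012, v=0.934579
Sum = 0.116636
NSP = 243652 * 0.116636
= 28418.688


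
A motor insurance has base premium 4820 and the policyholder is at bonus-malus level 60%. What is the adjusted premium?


adjusted = base * BM_level / 100
= 4820 * 60 / 100
= 4820 * 0.6
= 2892.0


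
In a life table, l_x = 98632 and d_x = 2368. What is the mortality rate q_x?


q_x = d_x / l_x
= 2368 / 98632
= 0.024


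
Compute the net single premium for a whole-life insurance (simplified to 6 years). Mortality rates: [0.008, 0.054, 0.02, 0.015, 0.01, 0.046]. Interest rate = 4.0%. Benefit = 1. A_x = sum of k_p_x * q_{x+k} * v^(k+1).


v = 0.961538
Year 0: k_p_x=1.0, q=0.008, term=0.007692
Year 1: k_p_x=0.992, q=0.054, term=0.049527
Year 2: k_p_x=0.938432, q=0.02, term=0.016685
Year 3: k_p_x=0.919663, q=0.015, term=0.011792
Year 4: k_p_x=0.905868, q=0.01, term=0.007446
Year 5: k_p_x=0.89681, q=0.046, term=0.032603
A_x = 0.1257


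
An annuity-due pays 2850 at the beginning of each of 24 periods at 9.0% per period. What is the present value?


PV_due = PMT * (1-(1+i)^(-n))/i * (1+i)
PV_immediate = 27663.8435
PV_due = 27663.8435 * 1.09
= 30153.5895


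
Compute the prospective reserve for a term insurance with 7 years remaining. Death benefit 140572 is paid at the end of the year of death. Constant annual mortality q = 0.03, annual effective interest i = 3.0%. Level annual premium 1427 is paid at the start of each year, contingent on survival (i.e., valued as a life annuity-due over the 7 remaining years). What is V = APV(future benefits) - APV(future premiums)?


v = 1/(1+i) = 0.970874
APV(future benefits) per unit = sum_{k=0}^{6} k_p_x * q * v^(k+1) = 0.171518
APV(future benefits) = 140572 * 0.171518 = 24110.6288
Life annuity-due factor ä_{x:7} = sum_{k=0}^{6} k_p_x * v^k = 5.888785
APV(future premiums) = 1427 * 5.888785 = 8403.2959
V = 24110.6288 - 8403.2959
= 15707.3329


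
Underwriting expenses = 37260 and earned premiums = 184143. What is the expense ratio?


Expense ratio = expenses / premiums
= 37260 / 184143
= 0.2023


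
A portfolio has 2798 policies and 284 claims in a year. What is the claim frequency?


frequency = claims / policies
= 284 / 2798
= 0.1015


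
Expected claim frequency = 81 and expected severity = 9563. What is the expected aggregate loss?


E[S] = E[N] * E[X]
= 81 * 9563
= 774603


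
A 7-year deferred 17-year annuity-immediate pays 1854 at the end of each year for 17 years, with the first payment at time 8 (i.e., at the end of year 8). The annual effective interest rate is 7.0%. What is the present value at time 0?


PV at time 7 of the 17-year annuity-immediate:
a_n = 1854 * (1-(1+0.07)^(-17))/0.07 = 18101.0154
Discount back 7 years to time 0:
PV = 18101.0154 * (1+0.07)^(-7)
= 18101.0154 * 0.62275
= 11272.4027


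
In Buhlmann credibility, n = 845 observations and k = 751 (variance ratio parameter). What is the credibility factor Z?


Z = n / (n + k)
= 845 / (845 + 751)
= 845 / 1596
= 0.5294


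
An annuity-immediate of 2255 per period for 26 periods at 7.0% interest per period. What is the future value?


FV = PMT * ((1+i)^n - 1) / i
= 2255 * ((1.07)^26 - 1) / 0.07
= 2255 * (5.807353 - 1) / 0.07
= 154865.4407


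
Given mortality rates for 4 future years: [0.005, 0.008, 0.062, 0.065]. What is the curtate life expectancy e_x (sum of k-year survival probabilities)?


e_x = sum_{k=1}^{n} k_p_x
k_p_x values:
  1_p_x = 0.995
  2_p_x = 0.98704
  3_p_x = 0.925844
  4_p_x = 0.865664
e_x = 3.7735


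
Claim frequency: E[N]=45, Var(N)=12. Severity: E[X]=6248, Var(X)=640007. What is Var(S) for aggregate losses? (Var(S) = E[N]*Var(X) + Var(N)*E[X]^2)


Var(S) = E[N]*Var(X) + Var(N)*E[X]^2
= 45*640007 + 12*6248^2
= 28800315 + 468450048
= 4.9725e+08


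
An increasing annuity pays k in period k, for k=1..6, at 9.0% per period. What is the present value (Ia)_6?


(Ia)_n = sum_{k=1}^{n} k * v^k, v = 1/(1+i)
v = 0.917431
Sum computed term by term:
(Ia)_6 = 14.5783


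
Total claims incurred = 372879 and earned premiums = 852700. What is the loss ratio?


Loss ratio = claims / premiums
= 372879 / 852700
= 0.4373


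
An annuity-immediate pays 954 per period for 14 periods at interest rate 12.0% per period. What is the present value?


PV = PMT * (1 - (1+i)^(-n)) / i
= 954 * (1 - (1+0.12)^(-14)) / 0.12
= 954 * (1 - 0.20462) / 0.12
= 954 * 6.628168
= 6323.2725


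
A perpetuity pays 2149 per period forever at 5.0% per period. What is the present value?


PV = PMT / i
= 2149 / 0.05
= 42980.0


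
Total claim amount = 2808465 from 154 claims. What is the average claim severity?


severity = total / number
= 2808465 / 154
= 18236.7857


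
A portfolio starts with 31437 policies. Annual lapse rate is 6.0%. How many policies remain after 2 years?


remaining = initial * (1 - lapse)^years
= 31437 * (1 - 0.06)^2
= 31437 * 0.8836
= 27777.7332


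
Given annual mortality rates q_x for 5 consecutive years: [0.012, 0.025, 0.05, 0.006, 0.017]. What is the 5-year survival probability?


p_k = 1 - q_k for each year
Survival = product of (1 - q_k)
= 0.988 * 0.975 * 0.95 * 0.994 * 0.983
= 0.8942


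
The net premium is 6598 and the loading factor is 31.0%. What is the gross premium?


Gross = net * (1 + loading)
= 6598 * (1 + 0.31)
= 6598 * 1.31
= 8643.38


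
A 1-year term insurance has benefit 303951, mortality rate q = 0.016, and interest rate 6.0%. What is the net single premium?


NSP = benefit * q * v
v = 1/(1+i) = 0.943396
NSP = 303951 * 0.016 * 0.943396
= 4587.9396


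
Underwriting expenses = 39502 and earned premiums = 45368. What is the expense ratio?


Expense ratio = expenses / premiums
= 39502 / 45368
= 0.8707


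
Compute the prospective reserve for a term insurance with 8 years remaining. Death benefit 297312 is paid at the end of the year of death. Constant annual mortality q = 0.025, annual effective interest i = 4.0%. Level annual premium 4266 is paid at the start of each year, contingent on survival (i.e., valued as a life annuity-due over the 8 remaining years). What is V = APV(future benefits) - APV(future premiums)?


v = 1/(1+i) = 0.961538
APV(future benefits) per unit = sum_{k=0}^{7} k_p_x * q * v^(k+1) = 0.155108
APV(future benefits) = 297312 * 0.155108 = 46115.4384
Life annuity-due factor ä_{x:8} = sum_{k=0}^{7} k_p_x * v^k = 6.452488
APV(future premiums) = 4266 * 6.452488 = 27526.3156
V = 46115.4384 - 27526.3156
= 18589.1228


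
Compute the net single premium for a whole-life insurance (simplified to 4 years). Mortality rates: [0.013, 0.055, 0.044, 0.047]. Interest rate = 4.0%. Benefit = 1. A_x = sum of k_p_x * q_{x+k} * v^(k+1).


v = 0.961538
Year 0: k_p_x=1.0, q=0.013, term=0.0125
Year 1: k_p_x=0.987, q=0.055, term=0.05019
Year 2: k_p_x=0.932715, q=0.044, term=0.036484
Year 3: k_p_x=0.891676, q=0.047, term=0.035824
A_x = 0.135


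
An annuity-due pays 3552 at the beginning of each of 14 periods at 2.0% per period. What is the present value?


PV_due = PMT * (1-(1+i)^(-n))/i * (1+i)
PV_immediate = 43001.3956
PV_due = 43001.3956 * 1.02
= 43861.4235


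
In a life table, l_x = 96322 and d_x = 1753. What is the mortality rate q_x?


q_x = d_x / l_x
= 1753 / 96322
= 0.0182


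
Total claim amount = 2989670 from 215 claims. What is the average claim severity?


severity = total / number
= 2989670 / 215
= 13905.4419


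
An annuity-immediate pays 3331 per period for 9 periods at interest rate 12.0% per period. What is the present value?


PV = PMT * (1 - (1+i)^(-n)) / i
= 3331 * (1 - (1+0.12)^(-9)) / 0.12
= 3331 * (1 - 0.36061) / 0.12
= 3331 * 5.32825
= 17748.4001


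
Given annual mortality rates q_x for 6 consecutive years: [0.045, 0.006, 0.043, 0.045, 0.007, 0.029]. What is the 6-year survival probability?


p_k = 1 - q_k for each year
Survival = product of (1 - q_k)
= 0.955 * 0.994 * 0.957 * 0.955 * 0.993 * 0.971
= 0.8365


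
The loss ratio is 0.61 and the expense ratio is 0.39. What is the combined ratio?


Combined ratio = loss ratio + expense ratio
= 0.61 + 0.39
= 1.0


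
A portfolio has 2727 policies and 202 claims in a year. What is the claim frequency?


frequency = claims / policies
= 202 / 2727
= 0.0741


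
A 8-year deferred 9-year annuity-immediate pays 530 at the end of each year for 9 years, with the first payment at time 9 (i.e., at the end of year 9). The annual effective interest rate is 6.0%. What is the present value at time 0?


PV at time 8 of the 9-year annuity-immediate:
a_n = 530 * (1-(1+0.06)^(-9))/0.06 = 3604.8969
Discount back 8 years to time 0:
PV = 3604.8969 * (1+0.06)^(-8)
= 3604.8969 * 0.627412
= 2261.7569


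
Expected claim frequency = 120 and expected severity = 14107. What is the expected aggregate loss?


E[S] = E[N] * E[X]
= 120 * 14107
= 1.6928e+06


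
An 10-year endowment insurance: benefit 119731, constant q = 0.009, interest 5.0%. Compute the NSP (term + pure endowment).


Term component = 8020.7327
Pure endowment = 10_p_x * v^10 * benefit = 0.913559 * 0.613913 * 119731 = 67150.6412
NSP = 75171.3739


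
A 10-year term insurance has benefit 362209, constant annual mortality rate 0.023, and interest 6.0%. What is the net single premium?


NSP = benefit * sum_{k=0}^{n-1} k_p_x * q * v^(k+1)
With constant q=0.023, v=0.943396
Sum = 0.154495
NSP = 362209 * 0.154495
= 55959.6151


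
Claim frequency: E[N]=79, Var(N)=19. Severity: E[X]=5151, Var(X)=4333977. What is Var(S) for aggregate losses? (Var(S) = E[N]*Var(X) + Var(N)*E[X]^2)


Var(S) = E[N]*Var(X) + Var(N)*E[X]^2
= 79*4333977 + 19*5151^2
= 342384183 + 504123219
= 8.4651e+08


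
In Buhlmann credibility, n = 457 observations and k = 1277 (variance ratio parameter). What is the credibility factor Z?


Z = n / (n + k)
= 457 / (457 + 1277)
= 457 / 1734
= 0.2636


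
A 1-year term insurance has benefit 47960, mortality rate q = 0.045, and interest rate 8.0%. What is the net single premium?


NSP = benefit * q * v
v = 1/(1+i) = 0.925926
NSP = 47960 * 0.045 * 0.925926
= 1998.3333


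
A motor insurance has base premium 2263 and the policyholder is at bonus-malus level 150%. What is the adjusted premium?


adjusted = base * BM_level / 100
= 2263 * 150 / 100
= 2263 * 1.5
= 3394.5


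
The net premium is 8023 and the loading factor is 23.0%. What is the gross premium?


Gross = net * (1 + loading)
= 8023 * (1 + 0.23)
= 8023 * 1.23
= 9868.29


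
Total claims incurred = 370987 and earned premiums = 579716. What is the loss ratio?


Loss ratio = claims / premiums
= 370987 / 579716
= 0.6399


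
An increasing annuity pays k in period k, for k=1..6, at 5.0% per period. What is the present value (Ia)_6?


(Ia)_n = sum_{k=1}^{n} k * v^k, v = 1/(1+i)
v = 0.952381
Sum computed term by term:
(Ia)_6 = 17.0437


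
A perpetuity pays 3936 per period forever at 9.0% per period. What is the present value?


PV = PMT / i
= 3936 / 0.09
= 43733.3333


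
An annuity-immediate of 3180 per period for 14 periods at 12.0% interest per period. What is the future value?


FV = PMT * ((1+i)^n - 1) / i
= 3180 * ((1.12)^14 - 1) / 0.12
= 3180 * (4.887112 - 1) / 0.12
= 103008.4756


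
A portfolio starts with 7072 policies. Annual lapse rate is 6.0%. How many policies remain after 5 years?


remaining = initial * (1 - lapse)^years
= 7072 * (1 - 0.06)^5
= 7072 * 0.733904
= 5190.1692


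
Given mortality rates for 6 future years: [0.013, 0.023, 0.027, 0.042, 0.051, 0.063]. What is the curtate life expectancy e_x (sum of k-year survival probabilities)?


e_x = sum_{k=1}^{n} k_p_x
k_p_x values:
  1_p_x = 0.987
  2_p_x = 0.964299
  3_p_x = 0.938263
  4_p_x = 0.898856
  5_p_x = 0.853014
  6_p_x = 0.799274
e_x = 5.4407


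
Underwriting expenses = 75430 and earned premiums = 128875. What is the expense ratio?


Expense ratio = expenses / premiums
= 75430 / 128875
= 0.5853


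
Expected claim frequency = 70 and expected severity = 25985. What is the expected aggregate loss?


E[S] = E[N] * E[X]
= 70 * 25985
= 1.8190e+06


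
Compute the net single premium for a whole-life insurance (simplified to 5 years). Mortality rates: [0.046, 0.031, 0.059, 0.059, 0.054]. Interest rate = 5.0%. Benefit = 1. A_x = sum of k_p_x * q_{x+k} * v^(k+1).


v = 0.952381
Year 0: k_p_x=1.0, q=0.046, term=0.04381
Year 1: k_p_x=0.954, q=0.031, term=0.026824
Year 2: k_p_x=0.924426, q=0.059, term=0.047115
Year 3: k_p_x=0.869885, q=0.059, term=0.042224
Year 4: k_p_x=0.818562, q=0.054, term=0.034634
A_x = 0.1946


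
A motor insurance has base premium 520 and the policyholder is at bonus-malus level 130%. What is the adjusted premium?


adjusted = base * BM_level / 100
= 520 * 130 / 100
= 520 * 1.3
= 676.0


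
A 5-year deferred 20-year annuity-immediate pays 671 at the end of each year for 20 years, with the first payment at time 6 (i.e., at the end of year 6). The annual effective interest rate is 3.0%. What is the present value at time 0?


PV at time 5 of the 20-year annuity-immediate:
a_n = 671 * (1-(1+0.03)^(-20))/0.03 = 9982.7856
Discount back 5 years to time 0:
PV = 9982.7856 * (1+0.03)^(-5)
= 9982.7856 * 0.862609
= 8611.2386


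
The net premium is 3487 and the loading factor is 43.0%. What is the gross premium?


Gross = net * (1 + loading)
= 3487 * (1 + 0.43)
= 3487 * 1.43
= 4986.41


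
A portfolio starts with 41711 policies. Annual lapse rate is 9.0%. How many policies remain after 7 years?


remaining = initial * (1 - lapse)^years
= 41711 * (1 - 0.09)^7
= 41711 * 0.516761
= 21554.6189


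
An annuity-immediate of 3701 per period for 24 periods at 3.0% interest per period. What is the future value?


FV = PMT * ((1+i)^n - 1) / i
= 3701 * ((1.03)^24 - 1) / 0.03
= 3701 * (2.032794 - 1) / 0.03
= 127412.3663


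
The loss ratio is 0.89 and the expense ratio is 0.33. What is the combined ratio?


Combined ratio = loss ratio + expense ratio
= 0.89 + 0.33
= 1.22


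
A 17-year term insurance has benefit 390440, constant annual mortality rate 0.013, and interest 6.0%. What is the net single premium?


NSP = benefit * sum_{k=0}^{n-1} k_p_x * q * v^(k+1)
With constant q=0.013, v=0.943396
Sum = 0.125139
NSP = 390440 * 0.125139
= 48859.1637


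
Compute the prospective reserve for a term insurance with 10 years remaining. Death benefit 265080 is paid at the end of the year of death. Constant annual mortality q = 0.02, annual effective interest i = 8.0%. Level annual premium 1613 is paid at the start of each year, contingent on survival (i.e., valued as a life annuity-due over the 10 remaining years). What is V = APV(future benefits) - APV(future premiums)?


v = 1/(1+i) = 0.925926
APV(future benefits) per unit = sum_{k=0}^{9} k_p_x * q * v^(k+1) = 0.124307
APV(future benefits) = 265080 * 0.124307 = 32951.416
Life annuity-due factor ä_{x:10} = sum_{k=0}^{9} k_p_x * v^k = 6.712602
APV(future premiums) = 1613 * 6.712602 = 10827.4266
V = 32951.416 - 10827.4266
= 22123.9894


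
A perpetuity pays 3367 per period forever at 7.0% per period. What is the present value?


PV = PMT / i
= 3367 / 0.07
= 48100.0


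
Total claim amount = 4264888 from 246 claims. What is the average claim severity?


severity = total / number
= 4264888 / 246
= 17336.9431


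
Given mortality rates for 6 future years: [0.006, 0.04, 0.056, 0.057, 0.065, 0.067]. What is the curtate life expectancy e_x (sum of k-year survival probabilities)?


e_x = sum_{k=1}^{n} k_p_x
k_p_x values:
  1_p_x = 0.994
  2_p_x = 0.95424
  3_p_x = 0.900803
  4_p_x = 0.849457
  5_p_x = 0.794242
  6_p_x = 0.741028
e_x = 5.2338


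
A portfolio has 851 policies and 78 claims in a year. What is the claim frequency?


frequency = claims / policies
= 78 / 851
= 0.0917


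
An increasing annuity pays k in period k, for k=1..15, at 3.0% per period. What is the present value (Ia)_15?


(Ia)_n = sum_{k=1}^{n} k * v^k, v = 1/(1+i)
v = 0.970874
Sum computed term by term:
(Ia)_15 = 88.9381


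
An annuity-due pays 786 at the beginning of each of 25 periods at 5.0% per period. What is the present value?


PV_due = PMT * (1-(1+i)^(-n))/i * (1+i)
PV_immediate = 11077.8404
PV_due = 11077.8404 * 1.05
= 11631.7325


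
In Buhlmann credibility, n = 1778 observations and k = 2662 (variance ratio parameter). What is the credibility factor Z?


Z = n / (n + k)
= 1778 / (1778 + 2662)
= 1778 / 4440
= 0.4005


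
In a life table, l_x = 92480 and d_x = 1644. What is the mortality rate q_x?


q_x = d_x / l_x
= 1644 / 92480
= 0.0178


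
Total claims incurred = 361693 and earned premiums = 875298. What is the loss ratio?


Loss ratio = claims / premiums
= 361693 / 875298
= 0.4132


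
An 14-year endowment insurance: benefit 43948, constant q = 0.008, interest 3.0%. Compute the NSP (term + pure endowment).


Term component = 3785.9822
Pure endowment = 14_p_x * v^14 * benefit = 0.893642 * 0.661118 * 43948 = 25964.5847
NSP = 29750.5669


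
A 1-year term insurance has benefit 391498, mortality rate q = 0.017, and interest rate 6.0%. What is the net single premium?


NSP = benefit * q * v
v = 1/(1+i) = 0.943396
NSP = 391498 * 0.017 * 0.943396
= 6278.7415


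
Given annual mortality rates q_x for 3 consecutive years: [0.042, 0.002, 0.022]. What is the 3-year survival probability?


p_k = 1 - q_k for each year
Survival = product of (1 - q_k)
= 0.958 * 0.998 * 0.978
= 0.9351


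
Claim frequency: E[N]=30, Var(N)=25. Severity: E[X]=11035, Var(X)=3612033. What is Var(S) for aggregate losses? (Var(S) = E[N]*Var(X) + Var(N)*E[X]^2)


Var(S) = E[N]*Var(X) + Var(N)*E[X]^2
= 30*3612033 + 25*11035^2
= 108360990 + 3044280625
= 3.1526e+09


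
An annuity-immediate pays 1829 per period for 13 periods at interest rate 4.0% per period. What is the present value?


PV = PMT * (1 - (1+i)^(-n)) / i
= 1829 * (1 - (1+0.04)^(-13)) / 0.04
= 1829 * (1 - 0.600574) / 0.04
= 1829 * 9.985648
= 18263.7499


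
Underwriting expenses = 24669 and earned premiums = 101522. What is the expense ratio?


Expense ratio = expenses / premiums
= 24669 / 101522
= 0.243


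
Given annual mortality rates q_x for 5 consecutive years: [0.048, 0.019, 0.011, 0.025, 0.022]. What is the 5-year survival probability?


p_k = 1 - q_k for each year
Survival = product of (1 - q_k)
= 0.952 * 0.981 * 0.989 * 0.975 * 0.978
= 0.8807


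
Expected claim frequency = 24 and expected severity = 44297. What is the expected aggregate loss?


E[S] = E[N] * E[X]
= 24 * 44297
= 1.0631e+06


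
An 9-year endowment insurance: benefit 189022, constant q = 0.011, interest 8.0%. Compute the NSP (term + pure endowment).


Term component = 12501.765
Pure endowment = 9_p_x * v^9 * benefit = 0.905246 * 0.500249 * 189022 = 85598.3078
NSP = 98100.0728


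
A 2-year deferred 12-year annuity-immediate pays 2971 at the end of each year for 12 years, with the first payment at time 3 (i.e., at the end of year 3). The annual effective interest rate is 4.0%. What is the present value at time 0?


PV at time 2 of the 12-year annuity-immediate:
a_n = 2971 * (1-(1+0.04)^(-12))/0.04 = 27883.0541
Discount back 2 years to time 0:
PV = 27883.0541 * (1+0.04)^(-2)
= 27883.0541 * 0.924556
= 25779.4509


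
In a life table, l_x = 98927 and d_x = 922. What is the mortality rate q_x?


q_x = d_x / l_x
= 922 / 98927
= 0.0093


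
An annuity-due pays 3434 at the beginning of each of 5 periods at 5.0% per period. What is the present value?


PV_due = PMT * (1-(1+i)^(-n))/i * (1+i)
PV_immediate = 14867.4229
PV_due = 14867.4229 * 1.05
= 15610.794


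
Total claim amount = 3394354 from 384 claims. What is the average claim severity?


severity = total / number
= 3394354 / 384
= 8839.4635


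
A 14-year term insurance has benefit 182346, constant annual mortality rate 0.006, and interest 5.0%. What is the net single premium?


NSP = benefit * sum_{k=0}^{n-1} k_p_x * q * v^(k+1)
With constant q=0.006, v=0.952381
Sum = 0.057401
NSP = 182346 * 0.057401
= 10466.8339


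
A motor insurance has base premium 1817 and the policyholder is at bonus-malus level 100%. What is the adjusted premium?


adjusted = base * BM_level / 100
= 1817 * 100 / 100
= 1817 * 1.0
= 1817.0


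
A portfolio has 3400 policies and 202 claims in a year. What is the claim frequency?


frequency = claims / policies
= 202 / 3400
= 0.0594


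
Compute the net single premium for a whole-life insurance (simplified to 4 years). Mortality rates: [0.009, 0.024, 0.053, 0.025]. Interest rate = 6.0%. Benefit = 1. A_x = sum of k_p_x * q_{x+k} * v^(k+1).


v = 0.943396
Year 0: k_p_x=1.0, q=0.009, term=0.008491
Year 1: k_p_x=0.991, q=0.024, term=0.021168
Year 2: k_p_x=0.967216, q=0.053, term=0.043041
Year 3: k_p_x=0.915954, q=0.025, term=0.018138
A_x = 0.0908


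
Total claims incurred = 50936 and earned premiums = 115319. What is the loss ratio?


Loss ratio = claims / premiums
= 50936 / 115319
= 0.4417


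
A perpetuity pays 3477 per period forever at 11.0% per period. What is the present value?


PV = PMT / i
= 3477 / 0.11
= 31609.0909


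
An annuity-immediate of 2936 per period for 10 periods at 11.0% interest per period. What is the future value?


FV = PMT * ((1+i)^n - 1) / i
= 2936 * ((1.11)^10 - 1) / 0.11
= 2936 * (2.839421 - 1) / 0.11
= 49095.8183


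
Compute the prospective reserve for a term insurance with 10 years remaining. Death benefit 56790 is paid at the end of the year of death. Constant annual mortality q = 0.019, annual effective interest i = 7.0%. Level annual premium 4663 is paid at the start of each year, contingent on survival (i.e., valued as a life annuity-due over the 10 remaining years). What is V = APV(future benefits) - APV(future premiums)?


v = 1/(1+i) = 0.934579
APV(future benefits) per unit = sum_{k=0}^{9} k_p_x * q * v^(k+1) = 0.123902
APV(future benefits) = 56790 * 0.123902 = 7036.4031
Life annuity-due factor ä_{x:10} = sum_{k=0}^{9} k_p_x * v^k = 6.977647
APV(future premiums) = 4663 * 6.977647 = 32536.7696
V = 7036.4031 - 32536.7696
= -25500.3665


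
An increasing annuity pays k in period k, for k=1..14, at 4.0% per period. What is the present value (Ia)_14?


(Ia)_n = sum_{k=1}^{n} k * v^k, v = 1/(1+i)
v = 0.961538
Sum computed term by term:
(Ia)_14 = 72.5249


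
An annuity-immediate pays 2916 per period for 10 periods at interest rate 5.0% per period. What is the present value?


PV = PMT * (1 - (1+i)^(-n)) / i
= 2916 * (1 - (1+0.05)^(-10)) / 0.05
= 2916 * (1 - 0.613913) / 0.05
= 2916 * 7.721735
= 22516.5791


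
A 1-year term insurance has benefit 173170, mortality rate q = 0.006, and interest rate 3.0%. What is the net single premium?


NSP = benefit * q * v
v = 1/(1+i) = 0.970874
NSP = 173170 * 0.006 * 0.970874
= 1008.7573


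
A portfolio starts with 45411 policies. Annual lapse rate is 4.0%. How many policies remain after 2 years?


remaining = initial * (1 - lapse)^years
= 45411 * (1 - 0.04)^2
= 45411 * 0.9216
= 41850.7776


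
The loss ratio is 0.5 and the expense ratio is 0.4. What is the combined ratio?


Combined ratio = loss ratio + expense ratio
= 0.5 + 0.4
= 0.9


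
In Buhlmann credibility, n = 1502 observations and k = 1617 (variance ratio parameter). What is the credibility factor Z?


Z = n / (n + k)
= 1502 / (1502 + 1617)
= 1502 / 3119
= 0.4816


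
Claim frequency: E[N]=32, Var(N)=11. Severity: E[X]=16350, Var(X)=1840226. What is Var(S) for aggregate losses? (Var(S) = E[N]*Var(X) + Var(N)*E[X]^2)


Var(S) = E[N]*Var(X) + Var(N)*E[X]^2
= 32*1840226 + 11*16350^2
= 58887232 + 2940547500
= 2.9994e+09


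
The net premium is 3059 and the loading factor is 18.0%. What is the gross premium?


Gross = net * (1 + loading)
= 3059 * (1 + 0.18)
= 3059 * 1.18
= 3609.62


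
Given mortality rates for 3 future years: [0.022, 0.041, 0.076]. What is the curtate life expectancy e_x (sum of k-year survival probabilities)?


e_x = sum_{k=1}^{n} k_p_x
k_p_x values:
  1_p_x = 0.978
  2_p_x = 0.937902
  3_p_x = 0.866621
e_x = 2.7825


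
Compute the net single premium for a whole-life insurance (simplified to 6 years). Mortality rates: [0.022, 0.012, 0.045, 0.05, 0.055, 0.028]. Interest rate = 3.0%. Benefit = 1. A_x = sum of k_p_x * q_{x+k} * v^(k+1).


v = 0.970874
Year 0: k_p_x=1.0, q=0.022, term=0.021359
Year 1: k_p_x=0.978, q=0.012, term=0.011062
Year 2: k_p_x=0.966264, q=0.045, term=0.039792
Year 3: k_p_x=0.922782, q=0.05, term=0.040994
Year 4: k_p_x=0.876643, q=0.055, term=0.041591
Year 5: k_p_x=0.828428, q=0.028, term=0.019426
A_x = 0.1742


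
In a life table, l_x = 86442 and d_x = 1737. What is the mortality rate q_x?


q_x = d_x / l_x
= 1737 / 86442
= 0.0201


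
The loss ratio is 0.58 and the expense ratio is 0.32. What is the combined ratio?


Combined ratio = loss ratio + expense ratio
= 0.58 + 0.32
= 0.9


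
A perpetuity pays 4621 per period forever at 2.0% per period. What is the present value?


PV = PMT / i
= 4621 / 0.02
= 231050.0


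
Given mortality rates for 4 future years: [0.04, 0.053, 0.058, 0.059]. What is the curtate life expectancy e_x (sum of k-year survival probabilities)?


e_x = sum_{k=1}^{n} k_p_x
k_p_x values:
  1_p_x = 0.96
  2_p_x = 0.90912
  3_p_x = 0.856391
  4_p_x = 0.805864
e_x = 3.5314


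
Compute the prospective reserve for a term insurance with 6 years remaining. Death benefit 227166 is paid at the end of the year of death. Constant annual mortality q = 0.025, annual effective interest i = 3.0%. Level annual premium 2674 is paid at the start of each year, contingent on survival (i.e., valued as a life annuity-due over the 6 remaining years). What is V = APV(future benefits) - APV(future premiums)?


v = 1/(1+i) = 0.970874
APV(future benefits) per unit = sum_{k=0}^{5} k_p_x * q * v^(k+1) = 0.12752
APV(future benefits) = 227166 * 0.12752 = 28968.19
Life annuity-due factor ä_{x:6} = sum_{k=0}^{5} k_p_x * v^k = 5.253821
APV(future premiums) = 2674 * 5.253821 = 14048.7165
V = 28968.19 - 14048.7165
= 14919.4735


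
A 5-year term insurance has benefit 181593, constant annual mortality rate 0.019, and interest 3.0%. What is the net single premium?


NSP = benefit * sum_{k=0}^{n-1} k_p_x * q * v^(k+1)
With constant q=0.019, v=0.970874
Sum = 0.083865
NSP = 181593 * 0.083865
= 15229.3123


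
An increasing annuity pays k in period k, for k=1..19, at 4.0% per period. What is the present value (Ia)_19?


(Ia)_n = sum_{k=1}^{n} k * v^k, v = 1/(1+i)
v = 0.961538
Sum computed term by term:
(Ia)_19 = 116.0273


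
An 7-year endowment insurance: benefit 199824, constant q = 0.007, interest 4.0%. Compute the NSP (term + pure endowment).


Term component = 8230.2695
Pure endowment = 7_p_x * v^7 * benefit = 0.952017 * 0.759918 * 199824 = 144563.6193
NSP = 152793.8887


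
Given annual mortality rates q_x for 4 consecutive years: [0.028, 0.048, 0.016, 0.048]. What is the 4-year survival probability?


p_k = 1 - q_k for each year
Survival = product of (1 - q_k)
= 0.972 * 0.952 * 0.984 * 0.952
= 0.8668


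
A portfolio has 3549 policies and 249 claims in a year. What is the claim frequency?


frequency = claims / policies
= 249 / 3549
= 0.0702


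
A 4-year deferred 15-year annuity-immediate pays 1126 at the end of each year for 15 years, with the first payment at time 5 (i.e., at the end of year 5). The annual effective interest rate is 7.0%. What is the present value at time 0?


PV at time 4 of the 15-year annuity-immediate:
a_n = 1126 * (1-(1+0.07)^(-15))/0.07 = 10255.5112
Discount back 4 years to time 0:
PV = 10255.5112 * (1+0.07)^(-4)
= 10255.5112 * 0.762895
= 7823.8804


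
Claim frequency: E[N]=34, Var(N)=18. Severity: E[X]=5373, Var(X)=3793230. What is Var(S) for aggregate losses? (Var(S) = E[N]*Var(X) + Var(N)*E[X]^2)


Var(S) = E[N]*Var(X) + Var(N)*E[X]^2
= 34*3793230 + 18*5373^2
= 128969820 + 519644322
= 6.4861e+08


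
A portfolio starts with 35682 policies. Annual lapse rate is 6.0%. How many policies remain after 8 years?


remaining = initial * (1 - lapse)^years
= 35682 * (1 - 0.06)^8
= 35682 * 0.609569
= 21750.6389


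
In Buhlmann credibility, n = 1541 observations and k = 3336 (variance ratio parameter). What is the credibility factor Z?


Z = n / (n + k)
= 1541 / (1541 + 3336)
= 1541 / 4877
= 0.316


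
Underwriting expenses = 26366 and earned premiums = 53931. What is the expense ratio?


Expense ratio = expenses / premiums
= 26366 / 53931
= 0.4889


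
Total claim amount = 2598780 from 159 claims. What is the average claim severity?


severity = total / number
= 2598780 / 159
= 16344.5283


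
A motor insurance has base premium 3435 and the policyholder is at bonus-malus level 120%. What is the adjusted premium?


adjusted = base * BM_level / 100
= 3435 * 120 / 100
= 3435 * 1.2
= 4122.0


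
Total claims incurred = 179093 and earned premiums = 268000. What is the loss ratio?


Loss ratio = claims / premiums
= 179093 / 268000
= 0.6683


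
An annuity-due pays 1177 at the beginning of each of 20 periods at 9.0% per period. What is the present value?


PV_due = PMT * (1-(1+i)^(-n))/i * (1+i)
PV_immediate = 10744.2983
PV_due = 10744.2983 * 1.09
= 11711.2851


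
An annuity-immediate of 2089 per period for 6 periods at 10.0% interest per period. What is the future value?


FV = PMT * ((1+i)^n - 1) / i
= 2089 * ((1.1)^6 - 1) / 0.1
= 2089 * (1.771561 - 1) / 0.1
= 16117.9093


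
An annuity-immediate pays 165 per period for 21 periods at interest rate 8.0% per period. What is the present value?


PV = PMT * (1 - (1+i)^(-n)) / i
= 165 * (1 - (1+0.08)^(-21)) / 0.08
= 165 * (1 - 0.198656) / 0.08
= 165 * 10.016803
= 1652.7725


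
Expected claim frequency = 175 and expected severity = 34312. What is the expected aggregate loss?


E[S] = E[N] * E[X]
= 175 * 34312
= 6.0046e+06


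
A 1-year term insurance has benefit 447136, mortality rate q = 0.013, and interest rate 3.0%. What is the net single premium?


NSP = benefit * q * v
v = 1/(1+i) = 0.970874
NSP = 447136 * 0.013 * 0.970874
= 5643.4641


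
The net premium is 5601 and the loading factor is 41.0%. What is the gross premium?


Gross = net * (1 + loading)
= 5601 * (1 + 0.41)
= 5601 * 1.41
= 7897.41


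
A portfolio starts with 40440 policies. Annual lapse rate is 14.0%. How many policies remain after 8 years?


remaining = initial * (1 - lapse)^years
= 40440 * (1 - 0.14)^8
= 40440 * 0.299218
= 12100.373


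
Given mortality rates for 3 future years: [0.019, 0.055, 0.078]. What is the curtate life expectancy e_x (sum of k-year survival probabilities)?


e_x = sum_{k=1}^{n} k_p_x
k_p_x values:
  1_p_x = 0.981
  2_p_x = 0.927045
  3_p_x = 0.854735
e_x = 2.7628


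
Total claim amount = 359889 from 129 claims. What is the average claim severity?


severity = total / number
= 359889 / 129
= 2789.8372


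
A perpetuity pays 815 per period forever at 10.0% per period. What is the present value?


PV = PMT / i
= 815 / 0.1
= 8150.0


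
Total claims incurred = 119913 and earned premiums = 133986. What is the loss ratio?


Loss ratio = claims / premiums
= 119913 / 133986
= 0.895


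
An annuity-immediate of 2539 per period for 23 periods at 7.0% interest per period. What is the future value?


FV = PMT * ((1+i)^n - 1) / i
= 2539 * ((1.07)^23 - 1) / 0.07
= 2539 * (4.74053 - 1) / 0.07
= 135674.3617


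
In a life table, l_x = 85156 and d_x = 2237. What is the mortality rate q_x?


q_x = d_x / l_x
= 2237 / 85156
= 0.0263


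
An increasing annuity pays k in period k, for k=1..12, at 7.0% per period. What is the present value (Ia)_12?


(Ia)_n = sum_{k=1}^{n} k * v^k, v = 1/(1+i)
v = 0.934579
Sum computed term by term:
(Ia)_12 = 45.2933


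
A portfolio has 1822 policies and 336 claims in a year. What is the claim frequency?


frequency = claims / policies
= 336 / 1822
= 0.1844


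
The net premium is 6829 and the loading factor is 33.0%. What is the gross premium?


Gross = net * (1 + loading)
= 6829 * (1 + 0.33)
= 6829 * 1.33
= 9082.57


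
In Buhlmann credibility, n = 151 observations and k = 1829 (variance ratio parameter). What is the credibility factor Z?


Z = n / (n + k)
= 151 / (151 + 1829)
= 151 / 1980
= 0.0763


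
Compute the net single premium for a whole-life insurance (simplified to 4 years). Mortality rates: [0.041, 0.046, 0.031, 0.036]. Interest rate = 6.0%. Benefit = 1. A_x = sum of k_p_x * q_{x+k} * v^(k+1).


v = 0.943396
Year 0: k_p_x=1.0, q=0.041, term=0.038679
Year 1: k_p_x=0.959, q=0.046, term=0.039261
Year 2: k_p_x=0.914886, q=0.031, term=0.023813
Year 3: k_p_x=0.886525, q=0.036, term=0.02528
A_x = 0.127


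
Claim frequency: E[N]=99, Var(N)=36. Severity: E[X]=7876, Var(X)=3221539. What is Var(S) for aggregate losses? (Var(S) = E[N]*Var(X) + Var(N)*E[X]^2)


Var(S) = E[N]*Var(X) + Var(N)*E[X]^2
= 99*3221539 + 36*7876^2
= 318932361 + 2233129536
= 2.5521e+09


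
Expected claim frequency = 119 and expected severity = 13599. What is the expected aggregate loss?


E[S] = E[N] * E[X]
= 119 * 13599
= 1.6183e+06


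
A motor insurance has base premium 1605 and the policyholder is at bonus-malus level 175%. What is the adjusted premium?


adjusted = base * BM_level / 100
= 1605 * 175 / 100
= 1605 * 1.75
= 2808.75


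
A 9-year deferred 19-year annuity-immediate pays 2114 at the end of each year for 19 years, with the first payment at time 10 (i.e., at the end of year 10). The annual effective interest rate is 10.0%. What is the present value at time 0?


PV at time 9 of the 19-year annuity-immediate:
a_n = 2114 * (1-(1+0.1)^(-19))/0.1 = 17683.4411
Discount back 9 years to time 0:
PV = 17683.4411 * (1+0.1)^(-9)
= 17683.4411 * 0.424098
= 7499.5052


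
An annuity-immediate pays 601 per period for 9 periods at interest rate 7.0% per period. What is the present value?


PV = PMT * (1 - (1+i)^(-n)) / i
= 601 * (1 - (1+0.07)^(-9)) / 0.07
= 601 * (1 - 0.543934) / 0.07
= 601 * 6.515232
= 3915.6546


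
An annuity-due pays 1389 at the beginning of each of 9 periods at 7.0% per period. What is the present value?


PV_due = PMT * (1-(1+i)^(-n))/i * (1+i)
PV_immediate = 9049.6576
PV_due = 9049.6576 * 1.07
= 9683.1336


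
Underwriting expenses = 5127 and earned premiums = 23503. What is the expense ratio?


Expense ratio = expenses / premiums
= 5127 / 23503
= 0.2181


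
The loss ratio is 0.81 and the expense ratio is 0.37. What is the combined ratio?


Combined ratio = loss ratio + expense ratio
= 0.81 + 0.37
= 1.18


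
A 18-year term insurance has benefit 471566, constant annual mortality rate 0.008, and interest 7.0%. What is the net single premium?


NSP = benefit * sum_{k=0}^{n-1} k_p_x * q * v^(k+1)
With constant q=0.008, v=0.934579
Sum = 0.076304
NSP = 471566 * 0.076304
= 35982.3416


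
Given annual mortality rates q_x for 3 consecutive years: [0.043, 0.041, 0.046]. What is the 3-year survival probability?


p_k = 1 - q_k for each year
Survival = product of (1 - q_k)
= 0.957 * 0.959 * 0.954
= 0.8755


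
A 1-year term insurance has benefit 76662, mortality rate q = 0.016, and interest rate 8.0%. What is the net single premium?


NSP = benefit * q * v
v = 1/(1+i) = 0.925926
NSP = 76662 * 0.016 * 0.925926
= 1135.7333
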